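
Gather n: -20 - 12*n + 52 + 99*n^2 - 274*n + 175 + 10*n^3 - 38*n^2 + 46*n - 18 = 10*n^3 + 61*n^2 - 240*n + 189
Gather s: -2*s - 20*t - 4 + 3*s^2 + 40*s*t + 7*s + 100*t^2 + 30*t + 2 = 3*s^2 + s*(40*t + 5) + 100*t^2 + 10*t - 2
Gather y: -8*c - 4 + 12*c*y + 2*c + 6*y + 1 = -6*c + y*(12*c + 6) - 3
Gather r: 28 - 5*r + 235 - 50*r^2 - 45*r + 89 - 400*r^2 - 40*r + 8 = -450*r^2 - 90*r + 360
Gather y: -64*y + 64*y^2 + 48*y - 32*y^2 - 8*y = 32*y^2 - 24*y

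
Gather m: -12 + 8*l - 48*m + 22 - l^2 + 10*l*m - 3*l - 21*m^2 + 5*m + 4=-l^2 + 5*l - 21*m^2 + m*(10*l - 43) + 14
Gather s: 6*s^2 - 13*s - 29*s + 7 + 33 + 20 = 6*s^2 - 42*s + 60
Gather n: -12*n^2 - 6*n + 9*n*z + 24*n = -12*n^2 + n*(9*z + 18)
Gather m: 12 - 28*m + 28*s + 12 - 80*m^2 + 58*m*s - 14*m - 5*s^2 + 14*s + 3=-80*m^2 + m*(58*s - 42) - 5*s^2 + 42*s + 27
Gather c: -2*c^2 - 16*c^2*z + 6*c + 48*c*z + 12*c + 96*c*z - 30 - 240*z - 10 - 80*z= c^2*(-16*z - 2) + c*(144*z + 18) - 320*z - 40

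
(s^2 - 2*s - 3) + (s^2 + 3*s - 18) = 2*s^2 + s - 21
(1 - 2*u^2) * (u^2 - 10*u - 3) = -2*u^4 + 20*u^3 + 7*u^2 - 10*u - 3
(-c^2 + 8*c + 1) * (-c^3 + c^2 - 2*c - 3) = c^5 - 9*c^4 + 9*c^3 - 12*c^2 - 26*c - 3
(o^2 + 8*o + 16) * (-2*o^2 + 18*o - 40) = -2*o^4 + 2*o^3 + 72*o^2 - 32*o - 640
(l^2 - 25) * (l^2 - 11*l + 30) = l^4 - 11*l^3 + 5*l^2 + 275*l - 750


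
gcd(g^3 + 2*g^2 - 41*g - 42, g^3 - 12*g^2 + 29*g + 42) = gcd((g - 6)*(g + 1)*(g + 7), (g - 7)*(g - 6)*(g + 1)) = g^2 - 5*g - 6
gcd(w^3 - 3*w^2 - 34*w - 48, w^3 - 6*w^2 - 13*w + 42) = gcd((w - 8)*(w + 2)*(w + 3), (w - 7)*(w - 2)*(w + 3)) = w + 3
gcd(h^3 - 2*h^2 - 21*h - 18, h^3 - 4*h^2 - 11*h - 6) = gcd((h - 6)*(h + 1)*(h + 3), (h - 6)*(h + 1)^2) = h^2 - 5*h - 6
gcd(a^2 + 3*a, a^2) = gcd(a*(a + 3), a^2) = a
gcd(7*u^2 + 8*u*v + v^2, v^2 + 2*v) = 1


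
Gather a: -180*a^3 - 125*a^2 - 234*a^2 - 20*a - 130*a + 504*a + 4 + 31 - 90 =-180*a^3 - 359*a^2 + 354*a - 55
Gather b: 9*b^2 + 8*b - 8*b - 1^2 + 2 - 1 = 9*b^2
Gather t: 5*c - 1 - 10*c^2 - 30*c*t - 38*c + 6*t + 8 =-10*c^2 - 33*c + t*(6 - 30*c) + 7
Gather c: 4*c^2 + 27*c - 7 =4*c^2 + 27*c - 7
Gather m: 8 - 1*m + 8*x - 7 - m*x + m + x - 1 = -m*x + 9*x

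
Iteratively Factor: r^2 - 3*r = (r)*(r - 3)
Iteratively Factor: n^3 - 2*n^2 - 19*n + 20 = (n - 5)*(n^2 + 3*n - 4) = (n - 5)*(n - 1)*(n + 4)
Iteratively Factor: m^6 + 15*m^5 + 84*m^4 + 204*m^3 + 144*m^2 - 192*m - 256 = (m + 2)*(m^5 + 13*m^4 + 58*m^3 + 88*m^2 - 32*m - 128) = (m + 2)*(m + 4)*(m^4 + 9*m^3 + 22*m^2 - 32) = (m + 2)^2*(m + 4)*(m^3 + 7*m^2 + 8*m - 16) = (m - 1)*(m + 2)^2*(m + 4)*(m^2 + 8*m + 16) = (m - 1)*(m + 2)^2*(m + 4)^2*(m + 4)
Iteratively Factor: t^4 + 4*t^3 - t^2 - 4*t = (t + 1)*(t^3 + 3*t^2 - 4*t) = (t + 1)*(t + 4)*(t^2 - t) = (t - 1)*(t + 1)*(t + 4)*(t)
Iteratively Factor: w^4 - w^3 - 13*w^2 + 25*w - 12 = (w - 1)*(w^3 - 13*w + 12) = (w - 3)*(w - 1)*(w^2 + 3*w - 4) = (w - 3)*(w - 1)*(w + 4)*(w - 1)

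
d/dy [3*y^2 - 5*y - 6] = 6*y - 5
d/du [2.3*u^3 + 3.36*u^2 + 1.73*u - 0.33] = 6.9*u^2 + 6.72*u + 1.73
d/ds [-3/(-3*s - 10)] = -9/(3*s + 10)^2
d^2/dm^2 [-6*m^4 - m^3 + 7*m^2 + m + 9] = -72*m^2 - 6*m + 14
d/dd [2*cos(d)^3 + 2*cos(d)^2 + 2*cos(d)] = 2*(3*sin(d)^2 - 2*cos(d) - 4)*sin(d)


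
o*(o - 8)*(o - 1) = o^3 - 9*o^2 + 8*o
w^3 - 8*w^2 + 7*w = w*(w - 7)*(w - 1)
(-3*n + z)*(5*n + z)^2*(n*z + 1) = -75*n^4*z - 5*n^3*z^2 - 75*n^3 + 7*n^2*z^3 - 5*n^2*z + n*z^4 + 7*n*z^2 + z^3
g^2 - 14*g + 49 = (g - 7)^2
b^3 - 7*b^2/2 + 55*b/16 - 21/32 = (b - 7/4)*(b - 3/2)*(b - 1/4)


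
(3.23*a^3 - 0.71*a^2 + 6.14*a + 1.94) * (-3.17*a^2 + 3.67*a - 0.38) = -10.2391*a^5 + 14.1048*a^4 - 23.2969*a^3 + 16.6538*a^2 + 4.7866*a - 0.7372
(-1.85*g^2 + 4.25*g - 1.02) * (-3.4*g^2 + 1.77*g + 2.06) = 6.29*g^4 - 17.7245*g^3 + 7.1795*g^2 + 6.9496*g - 2.1012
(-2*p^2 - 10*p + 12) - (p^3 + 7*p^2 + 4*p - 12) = -p^3 - 9*p^2 - 14*p + 24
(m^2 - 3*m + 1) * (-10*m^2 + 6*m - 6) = -10*m^4 + 36*m^3 - 34*m^2 + 24*m - 6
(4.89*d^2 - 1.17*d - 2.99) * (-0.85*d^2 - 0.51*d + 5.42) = -4.1565*d^4 - 1.4994*d^3 + 29.642*d^2 - 4.8165*d - 16.2058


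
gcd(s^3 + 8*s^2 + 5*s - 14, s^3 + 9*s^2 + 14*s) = s^2 + 9*s + 14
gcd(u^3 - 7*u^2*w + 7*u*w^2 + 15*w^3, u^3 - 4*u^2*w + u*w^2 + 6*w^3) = u^2 - 2*u*w - 3*w^2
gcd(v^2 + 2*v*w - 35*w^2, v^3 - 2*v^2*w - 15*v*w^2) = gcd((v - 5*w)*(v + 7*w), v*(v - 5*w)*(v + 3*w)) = v - 5*w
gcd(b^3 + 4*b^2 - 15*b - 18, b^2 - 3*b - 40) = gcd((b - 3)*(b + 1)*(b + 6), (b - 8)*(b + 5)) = 1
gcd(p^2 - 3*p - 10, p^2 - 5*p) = p - 5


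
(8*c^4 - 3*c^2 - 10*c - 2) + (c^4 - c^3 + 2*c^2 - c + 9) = 9*c^4 - c^3 - c^2 - 11*c + 7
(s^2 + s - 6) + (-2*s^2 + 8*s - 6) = -s^2 + 9*s - 12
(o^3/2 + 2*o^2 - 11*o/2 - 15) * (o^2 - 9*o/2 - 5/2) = o^5/2 - o^4/4 - 63*o^3/4 + 19*o^2/4 + 325*o/4 + 75/2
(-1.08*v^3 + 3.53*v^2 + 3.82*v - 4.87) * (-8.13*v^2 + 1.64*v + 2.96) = 8.7804*v^5 - 30.4701*v^4 - 28.4642*v^3 + 56.3067*v^2 + 3.3204*v - 14.4152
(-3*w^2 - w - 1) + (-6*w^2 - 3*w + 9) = -9*w^2 - 4*w + 8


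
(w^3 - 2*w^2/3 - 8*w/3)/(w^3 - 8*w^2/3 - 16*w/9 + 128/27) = 9*w*(w - 2)/(9*w^2 - 36*w + 32)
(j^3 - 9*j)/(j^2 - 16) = j*(j^2 - 9)/(j^2 - 16)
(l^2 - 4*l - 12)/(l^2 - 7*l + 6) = (l + 2)/(l - 1)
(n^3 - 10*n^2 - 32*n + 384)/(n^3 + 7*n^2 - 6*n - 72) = (n^2 - 16*n + 64)/(n^2 + n - 12)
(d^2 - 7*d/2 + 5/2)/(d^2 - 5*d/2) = (d - 1)/d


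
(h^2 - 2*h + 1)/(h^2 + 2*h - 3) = (h - 1)/(h + 3)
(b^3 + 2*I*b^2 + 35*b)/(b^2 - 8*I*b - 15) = b*(b + 7*I)/(b - 3*I)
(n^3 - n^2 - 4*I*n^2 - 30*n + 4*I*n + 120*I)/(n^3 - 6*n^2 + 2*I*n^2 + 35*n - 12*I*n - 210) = (n^2 + n*(5 - 4*I) - 20*I)/(n^2 + 2*I*n + 35)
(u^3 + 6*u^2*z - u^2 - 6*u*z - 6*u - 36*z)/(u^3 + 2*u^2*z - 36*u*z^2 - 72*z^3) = (-u^2 + u + 6)/(-u^2 + 4*u*z + 12*z^2)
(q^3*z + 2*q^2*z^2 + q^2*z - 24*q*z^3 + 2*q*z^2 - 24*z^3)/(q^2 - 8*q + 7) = z*(q^3 + 2*q^2*z + q^2 - 24*q*z^2 + 2*q*z - 24*z^2)/(q^2 - 8*q + 7)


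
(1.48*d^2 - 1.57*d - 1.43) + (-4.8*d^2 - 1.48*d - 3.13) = -3.32*d^2 - 3.05*d - 4.56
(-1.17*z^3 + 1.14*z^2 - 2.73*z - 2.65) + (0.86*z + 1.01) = -1.17*z^3 + 1.14*z^2 - 1.87*z - 1.64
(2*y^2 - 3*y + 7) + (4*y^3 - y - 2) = 4*y^3 + 2*y^2 - 4*y + 5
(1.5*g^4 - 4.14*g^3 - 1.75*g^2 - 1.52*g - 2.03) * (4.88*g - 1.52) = 7.32*g^5 - 22.4832*g^4 - 2.2472*g^3 - 4.7576*g^2 - 7.596*g + 3.0856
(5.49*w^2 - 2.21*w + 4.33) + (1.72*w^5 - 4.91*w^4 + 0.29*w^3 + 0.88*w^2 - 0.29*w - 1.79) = 1.72*w^5 - 4.91*w^4 + 0.29*w^3 + 6.37*w^2 - 2.5*w + 2.54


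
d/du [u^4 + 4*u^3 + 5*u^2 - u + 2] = 4*u^3 + 12*u^2 + 10*u - 1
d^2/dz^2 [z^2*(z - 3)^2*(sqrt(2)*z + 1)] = 20*sqrt(2)*z^3 - 72*sqrt(2)*z^2 + 12*z^2 - 36*z + 54*sqrt(2)*z + 18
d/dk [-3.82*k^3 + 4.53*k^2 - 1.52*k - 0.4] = -11.46*k^2 + 9.06*k - 1.52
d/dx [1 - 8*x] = -8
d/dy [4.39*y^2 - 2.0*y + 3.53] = 8.78*y - 2.0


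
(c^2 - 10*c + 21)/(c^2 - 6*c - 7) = (c - 3)/(c + 1)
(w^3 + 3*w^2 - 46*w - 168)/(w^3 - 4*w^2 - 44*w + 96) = (w^2 - 3*w - 28)/(w^2 - 10*w + 16)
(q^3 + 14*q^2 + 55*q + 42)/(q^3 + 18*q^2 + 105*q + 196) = (q^2 + 7*q + 6)/(q^2 + 11*q + 28)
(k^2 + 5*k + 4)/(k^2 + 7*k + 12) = (k + 1)/(k + 3)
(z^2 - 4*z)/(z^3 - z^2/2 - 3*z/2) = 2*(4 - z)/(-2*z^2 + z + 3)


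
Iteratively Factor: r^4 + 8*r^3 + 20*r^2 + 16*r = (r + 4)*(r^3 + 4*r^2 + 4*r) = (r + 2)*(r + 4)*(r^2 + 2*r) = r*(r + 2)*(r + 4)*(r + 2)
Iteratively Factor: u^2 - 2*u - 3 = (u - 3)*(u + 1)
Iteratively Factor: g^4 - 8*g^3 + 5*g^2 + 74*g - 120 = (g + 3)*(g^3 - 11*g^2 + 38*g - 40) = (g - 4)*(g + 3)*(g^2 - 7*g + 10) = (g - 4)*(g - 2)*(g + 3)*(g - 5)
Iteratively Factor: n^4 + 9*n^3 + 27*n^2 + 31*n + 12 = (n + 1)*(n^3 + 8*n^2 + 19*n + 12) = (n + 1)*(n + 3)*(n^2 + 5*n + 4) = (n + 1)*(n + 3)*(n + 4)*(n + 1)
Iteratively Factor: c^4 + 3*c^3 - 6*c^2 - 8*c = (c + 1)*(c^3 + 2*c^2 - 8*c) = (c + 1)*(c + 4)*(c^2 - 2*c) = c*(c + 1)*(c + 4)*(c - 2)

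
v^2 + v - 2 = (v - 1)*(v + 2)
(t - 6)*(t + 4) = t^2 - 2*t - 24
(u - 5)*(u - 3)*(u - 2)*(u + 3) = u^4 - 7*u^3 + u^2 + 63*u - 90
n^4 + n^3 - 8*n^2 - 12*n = n*(n - 3)*(n + 2)^2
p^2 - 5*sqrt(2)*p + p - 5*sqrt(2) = (p + 1)*(p - 5*sqrt(2))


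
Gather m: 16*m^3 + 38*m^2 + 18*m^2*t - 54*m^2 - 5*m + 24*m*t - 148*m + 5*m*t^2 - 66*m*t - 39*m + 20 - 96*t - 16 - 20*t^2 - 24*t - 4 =16*m^3 + m^2*(18*t - 16) + m*(5*t^2 - 42*t - 192) - 20*t^2 - 120*t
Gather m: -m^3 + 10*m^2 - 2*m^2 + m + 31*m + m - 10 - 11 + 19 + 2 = -m^3 + 8*m^2 + 33*m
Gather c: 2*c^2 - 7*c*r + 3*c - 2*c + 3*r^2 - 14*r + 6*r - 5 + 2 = 2*c^2 + c*(1 - 7*r) + 3*r^2 - 8*r - 3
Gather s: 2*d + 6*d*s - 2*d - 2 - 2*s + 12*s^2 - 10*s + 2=12*s^2 + s*(6*d - 12)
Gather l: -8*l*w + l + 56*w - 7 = l*(1 - 8*w) + 56*w - 7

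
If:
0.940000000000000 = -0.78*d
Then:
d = -1.21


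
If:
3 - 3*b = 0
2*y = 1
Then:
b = 1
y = 1/2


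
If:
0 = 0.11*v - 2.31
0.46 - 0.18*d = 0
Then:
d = 2.56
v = 21.00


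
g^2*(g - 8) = g^3 - 8*g^2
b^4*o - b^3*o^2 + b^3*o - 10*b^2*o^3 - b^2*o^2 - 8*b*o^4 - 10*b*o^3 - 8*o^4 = (b - 4*o)*(b + o)*(b + 2*o)*(b*o + o)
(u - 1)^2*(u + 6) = u^3 + 4*u^2 - 11*u + 6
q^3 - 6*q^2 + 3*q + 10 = (q - 5)*(q - 2)*(q + 1)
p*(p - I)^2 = p^3 - 2*I*p^2 - p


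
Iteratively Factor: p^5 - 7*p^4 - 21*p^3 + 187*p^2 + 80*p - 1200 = (p - 5)*(p^4 - 2*p^3 - 31*p^2 + 32*p + 240) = (p - 5)^2*(p^3 + 3*p^2 - 16*p - 48) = (p - 5)^2*(p + 3)*(p^2 - 16) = (p - 5)^2*(p - 4)*(p + 3)*(p + 4)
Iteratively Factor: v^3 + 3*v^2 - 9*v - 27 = (v - 3)*(v^2 + 6*v + 9) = (v - 3)*(v + 3)*(v + 3)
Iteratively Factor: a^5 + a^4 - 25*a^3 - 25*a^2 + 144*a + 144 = (a + 4)*(a^4 - 3*a^3 - 13*a^2 + 27*a + 36) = (a + 3)*(a + 4)*(a^3 - 6*a^2 + 5*a + 12) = (a + 1)*(a + 3)*(a + 4)*(a^2 - 7*a + 12) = (a - 4)*(a + 1)*(a + 3)*(a + 4)*(a - 3)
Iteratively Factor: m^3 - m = (m + 1)*(m^2 - m) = (m - 1)*(m + 1)*(m)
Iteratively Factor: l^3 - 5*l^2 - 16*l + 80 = (l - 4)*(l^2 - l - 20) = (l - 5)*(l - 4)*(l + 4)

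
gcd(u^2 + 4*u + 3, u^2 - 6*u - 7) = u + 1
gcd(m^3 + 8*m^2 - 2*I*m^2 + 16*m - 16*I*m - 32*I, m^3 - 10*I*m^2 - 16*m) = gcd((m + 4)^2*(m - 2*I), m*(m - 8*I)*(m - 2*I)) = m - 2*I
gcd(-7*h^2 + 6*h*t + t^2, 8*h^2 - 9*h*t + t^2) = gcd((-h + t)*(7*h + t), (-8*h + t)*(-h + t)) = -h + t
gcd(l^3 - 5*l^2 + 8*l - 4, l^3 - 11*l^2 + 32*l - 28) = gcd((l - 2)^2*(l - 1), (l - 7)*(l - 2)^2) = l^2 - 4*l + 4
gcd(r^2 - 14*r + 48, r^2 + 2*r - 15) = 1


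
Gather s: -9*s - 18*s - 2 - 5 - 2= -27*s - 9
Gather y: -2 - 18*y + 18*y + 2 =0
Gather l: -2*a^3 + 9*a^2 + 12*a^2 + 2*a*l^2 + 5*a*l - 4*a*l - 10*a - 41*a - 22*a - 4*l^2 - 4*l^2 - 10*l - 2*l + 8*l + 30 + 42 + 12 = -2*a^3 + 21*a^2 - 73*a + l^2*(2*a - 8) + l*(a - 4) + 84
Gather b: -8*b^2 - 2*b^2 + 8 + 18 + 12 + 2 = 40 - 10*b^2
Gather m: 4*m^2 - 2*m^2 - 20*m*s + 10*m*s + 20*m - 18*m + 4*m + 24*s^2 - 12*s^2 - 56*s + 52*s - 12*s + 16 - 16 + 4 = 2*m^2 + m*(6 - 10*s) + 12*s^2 - 16*s + 4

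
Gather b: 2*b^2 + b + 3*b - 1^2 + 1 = 2*b^2 + 4*b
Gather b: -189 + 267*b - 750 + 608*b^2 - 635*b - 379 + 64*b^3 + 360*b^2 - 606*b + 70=64*b^3 + 968*b^2 - 974*b - 1248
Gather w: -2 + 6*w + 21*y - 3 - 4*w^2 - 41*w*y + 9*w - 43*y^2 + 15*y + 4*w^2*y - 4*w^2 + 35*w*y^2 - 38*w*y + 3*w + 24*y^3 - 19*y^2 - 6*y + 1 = w^2*(4*y - 8) + w*(35*y^2 - 79*y + 18) + 24*y^3 - 62*y^2 + 30*y - 4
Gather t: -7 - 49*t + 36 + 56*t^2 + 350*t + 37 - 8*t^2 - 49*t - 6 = 48*t^2 + 252*t + 60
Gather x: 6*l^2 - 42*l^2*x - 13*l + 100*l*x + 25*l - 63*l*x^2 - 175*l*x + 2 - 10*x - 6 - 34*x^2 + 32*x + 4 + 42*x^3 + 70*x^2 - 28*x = 6*l^2 + 12*l + 42*x^3 + x^2*(36 - 63*l) + x*(-42*l^2 - 75*l - 6)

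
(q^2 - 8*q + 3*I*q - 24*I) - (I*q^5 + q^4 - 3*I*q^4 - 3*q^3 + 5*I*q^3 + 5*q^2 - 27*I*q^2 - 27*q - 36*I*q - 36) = -I*q^5 - q^4 + 3*I*q^4 + 3*q^3 - 5*I*q^3 - 4*q^2 + 27*I*q^2 + 19*q + 39*I*q + 36 - 24*I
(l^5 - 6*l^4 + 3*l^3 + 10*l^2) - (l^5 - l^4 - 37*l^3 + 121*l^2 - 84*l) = -5*l^4 + 40*l^3 - 111*l^2 + 84*l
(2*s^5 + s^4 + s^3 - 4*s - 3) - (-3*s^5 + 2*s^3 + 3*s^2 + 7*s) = 5*s^5 + s^4 - s^3 - 3*s^2 - 11*s - 3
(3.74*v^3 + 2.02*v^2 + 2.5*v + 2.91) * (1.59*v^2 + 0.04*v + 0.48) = 5.9466*v^5 + 3.3614*v^4 + 5.851*v^3 + 5.6965*v^2 + 1.3164*v + 1.3968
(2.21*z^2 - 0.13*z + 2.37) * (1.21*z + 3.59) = 2.6741*z^3 + 7.7766*z^2 + 2.401*z + 8.5083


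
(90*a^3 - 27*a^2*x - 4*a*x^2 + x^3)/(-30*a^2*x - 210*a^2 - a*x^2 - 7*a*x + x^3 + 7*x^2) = (-3*a + x)/(x + 7)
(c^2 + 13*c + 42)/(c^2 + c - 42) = (c + 6)/(c - 6)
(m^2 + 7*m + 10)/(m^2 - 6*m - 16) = (m + 5)/(m - 8)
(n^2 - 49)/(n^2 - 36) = (n^2 - 49)/(n^2 - 36)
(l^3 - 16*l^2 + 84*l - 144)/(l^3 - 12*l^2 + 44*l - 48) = (l - 6)/(l - 2)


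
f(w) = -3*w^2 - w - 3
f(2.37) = -22.22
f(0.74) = -5.38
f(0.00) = -3.00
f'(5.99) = -36.94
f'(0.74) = -5.44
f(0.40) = -3.88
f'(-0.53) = 2.18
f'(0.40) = -3.40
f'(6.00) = -37.00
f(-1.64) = -9.43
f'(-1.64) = 8.84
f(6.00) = -117.00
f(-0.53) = -3.31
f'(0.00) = -1.00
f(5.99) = -116.63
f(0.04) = -3.04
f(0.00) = -3.00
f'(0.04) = -1.24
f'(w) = -6*w - 1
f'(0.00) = -1.00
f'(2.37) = -15.22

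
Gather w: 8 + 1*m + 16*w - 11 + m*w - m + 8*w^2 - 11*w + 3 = 8*w^2 + w*(m + 5)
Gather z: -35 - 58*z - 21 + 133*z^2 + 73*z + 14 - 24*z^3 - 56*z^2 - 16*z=-24*z^3 + 77*z^2 - z - 42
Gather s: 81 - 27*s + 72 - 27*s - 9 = 144 - 54*s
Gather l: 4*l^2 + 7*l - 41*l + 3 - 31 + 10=4*l^2 - 34*l - 18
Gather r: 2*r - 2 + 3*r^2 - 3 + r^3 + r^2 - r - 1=r^3 + 4*r^2 + r - 6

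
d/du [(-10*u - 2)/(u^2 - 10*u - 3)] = 2*(5*u^2 + 2*u + 5)/(u^4 - 20*u^3 + 94*u^2 + 60*u + 9)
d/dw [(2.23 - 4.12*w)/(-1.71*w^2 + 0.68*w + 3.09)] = (-7.0452*w^2 + 7.6266*w - 14.2472)/(2.9241*w^4 - 2.3256*w^3 - 10.1054*w^2 + 4.2024*w + 9.5481)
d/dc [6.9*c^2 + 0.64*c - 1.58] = 13.8*c + 0.64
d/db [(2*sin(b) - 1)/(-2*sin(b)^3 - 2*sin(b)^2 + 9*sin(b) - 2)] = 2*(-2*sin(4*b) + 9*cos(b) + cos(3*b))/(-15*sin(b) - sin(3*b) - 2*cos(2*b) + 6)^2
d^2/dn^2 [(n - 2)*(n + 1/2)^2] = 6*n - 2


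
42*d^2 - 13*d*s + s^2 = (-7*d + s)*(-6*d + s)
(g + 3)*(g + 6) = g^2 + 9*g + 18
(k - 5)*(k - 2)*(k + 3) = k^3 - 4*k^2 - 11*k + 30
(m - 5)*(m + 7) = m^2 + 2*m - 35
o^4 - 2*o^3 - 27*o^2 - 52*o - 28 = (o - 7)*(o + 1)*(o + 2)^2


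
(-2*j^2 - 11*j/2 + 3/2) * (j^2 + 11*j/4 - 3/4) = -2*j^4 - 11*j^3 - 97*j^2/8 + 33*j/4 - 9/8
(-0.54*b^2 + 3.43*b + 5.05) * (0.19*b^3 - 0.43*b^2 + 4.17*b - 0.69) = -0.1026*b^5 + 0.8839*b^4 - 2.7672*b^3 + 12.5042*b^2 + 18.6918*b - 3.4845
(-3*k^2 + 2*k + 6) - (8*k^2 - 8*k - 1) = -11*k^2 + 10*k + 7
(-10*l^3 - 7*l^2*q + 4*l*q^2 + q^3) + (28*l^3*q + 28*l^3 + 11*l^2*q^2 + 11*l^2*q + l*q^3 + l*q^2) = 28*l^3*q + 18*l^3 + 11*l^2*q^2 + 4*l^2*q + l*q^3 + 5*l*q^2 + q^3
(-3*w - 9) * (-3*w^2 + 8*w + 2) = 9*w^3 + 3*w^2 - 78*w - 18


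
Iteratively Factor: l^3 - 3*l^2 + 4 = (l - 2)*(l^2 - l - 2) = (l - 2)^2*(l + 1)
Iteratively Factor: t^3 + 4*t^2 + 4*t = (t + 2)*(t^2 + 2*t) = t*(t + 2)*(t + 2)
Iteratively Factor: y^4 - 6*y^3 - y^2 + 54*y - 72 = (y - 2)*(y^3 - 4*y^2 - 9*y + 36) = (y - 4)*(y - 2)*(y^2 - 9) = (y - 4)*(y - 3)*(y - 2)*(y + 3)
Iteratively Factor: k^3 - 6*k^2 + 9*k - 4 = (k - 1)*(k^2 - 5*k + 4) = (k - 1)^2*(k - 4)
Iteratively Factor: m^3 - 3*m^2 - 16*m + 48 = (m - 3)*(m^2 - 16) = (m - 4)*(m - 3)*(m + 4)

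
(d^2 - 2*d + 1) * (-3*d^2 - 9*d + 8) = -3*d^4 - 3*d^3 + 23*d^2 - 25*d + 8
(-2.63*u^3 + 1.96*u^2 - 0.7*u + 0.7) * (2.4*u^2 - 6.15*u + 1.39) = -6.312*u^5 + 20.8785*u^4 - 17.3897*u^3 + 8.7094*u^2 - 5.278*u + 0.973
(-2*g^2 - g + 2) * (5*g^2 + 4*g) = -10*g^4 - 13*g^3 + 6*g^2 + 8*g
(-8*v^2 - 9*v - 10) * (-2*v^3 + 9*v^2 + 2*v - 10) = 16*v^5 - 54*v^4 - 77*v^3 - 28*v^2 + 70*v + 100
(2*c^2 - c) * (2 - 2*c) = -4*c^3 + 6*c^2 - 2*c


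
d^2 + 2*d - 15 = (d - 3)*(d + 5)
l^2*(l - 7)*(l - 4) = l^4 - 11*l^3 + 28*l^2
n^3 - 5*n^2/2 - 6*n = n*(n - 4)*(n + 3/2)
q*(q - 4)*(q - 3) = q^3 - 7*q^2 + 12*q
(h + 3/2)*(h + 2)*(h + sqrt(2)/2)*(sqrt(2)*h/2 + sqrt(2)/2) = sqrt(2)*h^4/2 + h^3/2 + 9*sqrt(2)*h^3/4 + 9*h^2/4 + 13*sqrt(2)*h^2/4 + 3*sqrt(2)*h/2 + 13*h/4 + 3/2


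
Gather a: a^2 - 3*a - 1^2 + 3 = a^2 - 3*a + 2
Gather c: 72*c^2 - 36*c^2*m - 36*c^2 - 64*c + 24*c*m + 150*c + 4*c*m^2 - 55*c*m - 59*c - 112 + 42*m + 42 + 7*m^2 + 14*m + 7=c^2*(36 - 36*m) + c*(4*m^2 - 31*m + 27) + 7*m^2 + 56*m - 63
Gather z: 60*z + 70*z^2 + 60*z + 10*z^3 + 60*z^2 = 10*z^3 + 130*z^2 + 120*z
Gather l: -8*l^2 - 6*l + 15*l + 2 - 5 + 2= -8*l^2 + 9*l - 1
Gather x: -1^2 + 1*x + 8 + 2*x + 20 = 3*x + 27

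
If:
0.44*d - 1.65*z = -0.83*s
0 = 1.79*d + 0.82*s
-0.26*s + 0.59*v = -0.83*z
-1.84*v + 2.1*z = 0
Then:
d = 0.00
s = 0.00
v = 0.00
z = 0.00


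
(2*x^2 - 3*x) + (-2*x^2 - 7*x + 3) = 3 - 10*x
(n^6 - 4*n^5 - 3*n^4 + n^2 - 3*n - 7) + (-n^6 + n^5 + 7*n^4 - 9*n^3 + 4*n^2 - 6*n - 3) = -3*n^5 + 4*n^4 - 9*n^3 + 5*n^2 - 9*n - 10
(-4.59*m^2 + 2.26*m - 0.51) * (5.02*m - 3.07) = -23.0418*m^3 + 25.4365*m^2 - 9.4984*m + 1.5657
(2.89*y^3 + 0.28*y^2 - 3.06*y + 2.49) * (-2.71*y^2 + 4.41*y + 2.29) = -7.8319*y^5 + 11.9861*y^4 + 16.1455*y^3 - 19.6013*y^2 + 3.9735*y + 5.7021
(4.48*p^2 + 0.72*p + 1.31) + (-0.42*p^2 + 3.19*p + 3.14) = 4.06*p^2 + 3.91*p + 4.45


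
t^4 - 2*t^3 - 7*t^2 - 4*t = t*(t - 4)*(t + 1)^2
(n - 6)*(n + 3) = n^2 - 3*n - 18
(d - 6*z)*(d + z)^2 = d^3 - 4*d^2*z - 11*d*z^2 - 6*z^3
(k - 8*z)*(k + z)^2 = k^3 - 6*k^2*z - 15*k*z^2 - 8*z^3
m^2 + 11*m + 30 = (m + 5)*(m + 6)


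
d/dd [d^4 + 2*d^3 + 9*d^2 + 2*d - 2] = 4*d^3 + 6*d^2 + 18*d + 2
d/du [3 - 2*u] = -2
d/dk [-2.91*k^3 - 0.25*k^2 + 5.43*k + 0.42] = -8.73*k^2 - 0.5*k + 5.43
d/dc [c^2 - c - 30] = 2*c - 1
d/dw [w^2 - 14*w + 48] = 2*w - 14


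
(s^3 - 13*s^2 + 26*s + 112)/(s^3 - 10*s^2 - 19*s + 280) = (s + 2)/(s + 5)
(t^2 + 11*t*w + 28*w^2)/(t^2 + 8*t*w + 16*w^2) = (t + 7*w)/(t + 4*w)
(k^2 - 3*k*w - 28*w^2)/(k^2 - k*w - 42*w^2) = (k + 4*w)/(k + 6*w)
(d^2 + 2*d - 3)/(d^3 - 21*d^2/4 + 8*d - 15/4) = 4*(d + 3)/(4*d^2 - 17*d + 15)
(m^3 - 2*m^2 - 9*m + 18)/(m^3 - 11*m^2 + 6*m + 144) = (m^2 - 5*m + 6)/(m^2 - 14*m + 48)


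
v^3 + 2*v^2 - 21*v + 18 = (v - 3)*(v - 1)*(v + 6)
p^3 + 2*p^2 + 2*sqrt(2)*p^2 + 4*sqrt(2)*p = p*(p + 2)*(p + 2*sqrt(2))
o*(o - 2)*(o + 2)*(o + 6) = o^4 + 6*o^3 - 4*o^2 - 24*o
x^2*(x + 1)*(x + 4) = x^4 + 5*x^3 + 4*x^2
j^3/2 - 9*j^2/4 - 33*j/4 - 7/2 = (j/2 + 1)*(j - 7)*(j + 1/2)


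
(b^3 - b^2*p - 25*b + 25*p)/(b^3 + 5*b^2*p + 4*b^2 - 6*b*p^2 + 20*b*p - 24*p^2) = (b^2 - 25)/(b^2 + 6*b*p + 4*b + 24*p)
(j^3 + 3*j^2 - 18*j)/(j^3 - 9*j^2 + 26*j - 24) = j*(j + 6)/(j^2 - 6*j + 8)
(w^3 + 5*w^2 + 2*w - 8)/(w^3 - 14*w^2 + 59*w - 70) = (w^3 + 5*w^2 + 2*w - 8)/(w^3 - 14*w^2 + 59*w - 70)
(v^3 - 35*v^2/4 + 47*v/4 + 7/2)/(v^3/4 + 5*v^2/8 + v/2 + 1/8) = 2*(4*v^3 - 35*v^2 + 47*v + 14)/(2*v^3 + 5*v^2 + 4*v + 1)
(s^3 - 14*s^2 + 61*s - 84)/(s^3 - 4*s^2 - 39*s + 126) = (s - 4)/(s + 6)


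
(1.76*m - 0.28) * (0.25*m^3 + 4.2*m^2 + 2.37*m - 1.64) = 0.44*m^4 + 7.322*m^3 + 2.9952*m^2 - 3.55*m + 0.4592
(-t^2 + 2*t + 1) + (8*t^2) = 7*t^2 + 2*t + 1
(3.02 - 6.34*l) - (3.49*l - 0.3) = 3.32 - 9.83*l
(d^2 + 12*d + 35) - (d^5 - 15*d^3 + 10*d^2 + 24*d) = -d^5 + 15*d^3 - 9*d^2 - 12*d + 35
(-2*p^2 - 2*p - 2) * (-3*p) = 6*p^3 + 6*p^2 + 6*p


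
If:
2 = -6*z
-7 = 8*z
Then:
No Solution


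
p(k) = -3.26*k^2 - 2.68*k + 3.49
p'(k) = -6.52*k - 2.68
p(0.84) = -1.06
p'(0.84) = -8.16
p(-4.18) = -42.27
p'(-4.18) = 24.57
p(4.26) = -67.09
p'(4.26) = -30.46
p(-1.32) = 1.35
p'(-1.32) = 5.93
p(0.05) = 3.35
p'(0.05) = -3.01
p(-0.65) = 3.85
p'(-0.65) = 1.56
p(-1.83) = -2.52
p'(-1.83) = 9.25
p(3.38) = -42.81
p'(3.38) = -24.72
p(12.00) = -498.11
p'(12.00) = -80.92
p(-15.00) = -689.81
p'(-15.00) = 95.12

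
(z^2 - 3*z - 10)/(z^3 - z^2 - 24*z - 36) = (z - 5)/(z^2 - 3*z - 18)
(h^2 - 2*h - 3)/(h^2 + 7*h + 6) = (h - 3)/(h + 6)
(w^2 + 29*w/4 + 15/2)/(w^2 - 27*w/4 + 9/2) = (4*w^2 + 29*w + 30)/(4*w^2 - 27*w + 18)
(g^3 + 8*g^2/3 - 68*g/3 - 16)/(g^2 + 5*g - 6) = (3*g^2 - 10*g - 8)/(3*(g - 1))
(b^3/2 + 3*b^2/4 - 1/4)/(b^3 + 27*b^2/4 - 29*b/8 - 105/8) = 2*(2*b^3 + 3*b^2 - 1)/(8*b^3 + 54*b^2 - 29*b - 105)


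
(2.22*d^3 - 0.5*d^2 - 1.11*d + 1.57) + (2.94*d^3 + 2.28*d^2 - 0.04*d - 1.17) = 5.16*d^3 + 1.78*d^2 - 1.15*d + 0.4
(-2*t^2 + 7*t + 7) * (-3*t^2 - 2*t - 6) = 6*t^4 - 17*t^3 - 23*t^2 - 56*t - 42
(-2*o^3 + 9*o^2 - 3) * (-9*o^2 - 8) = 18*o^5 - 81*o^4 + 16*o^3 - 45*o^2 + 24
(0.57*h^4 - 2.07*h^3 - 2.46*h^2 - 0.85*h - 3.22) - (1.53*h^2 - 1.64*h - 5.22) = 0.57*h^4 - 2.07*h^3 - 3.99*h^2 + 0.79*h + 2.0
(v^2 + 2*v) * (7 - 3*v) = -3*v^3 + v^2 + 14*v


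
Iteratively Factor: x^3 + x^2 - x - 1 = (x + 1)*(x^2 - 1) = (x - 1)*(x + 1)*(x + 1)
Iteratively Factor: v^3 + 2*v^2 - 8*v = (v + 4)*(v^2 - 2*v) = v*(v + 4)*(v - 2)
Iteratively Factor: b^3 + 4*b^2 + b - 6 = (b + 3)*(b^2 + b - 2) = (b - 1)*(b + 3)*(b + 2)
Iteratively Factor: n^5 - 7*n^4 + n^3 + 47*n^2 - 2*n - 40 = (n + 2)*(n^4 - 9*n^3 + 19*n^2 + 9*n - 20) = (n - 4)*(n + 2)*(n^3 - 5*n^2 - n + 5) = (n - 4)*(n + 1)*(n + 2)*(n^2 - 6*n + 5) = (n - 4)*(n - 1)*(n + 1)*(n + 2)*(n - 5)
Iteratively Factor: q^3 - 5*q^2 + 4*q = (q)*(q^2 - 5*q + 4) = q*(q - 1)*(q - 4)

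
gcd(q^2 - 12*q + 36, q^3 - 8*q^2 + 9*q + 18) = q - 6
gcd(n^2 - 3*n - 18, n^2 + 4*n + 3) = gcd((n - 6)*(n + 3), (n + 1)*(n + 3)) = n + 3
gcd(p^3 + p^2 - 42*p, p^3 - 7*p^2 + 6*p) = p^2 - 6*p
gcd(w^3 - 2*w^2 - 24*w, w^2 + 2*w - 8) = w + 4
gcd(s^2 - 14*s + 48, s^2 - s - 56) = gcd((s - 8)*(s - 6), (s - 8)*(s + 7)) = s - 8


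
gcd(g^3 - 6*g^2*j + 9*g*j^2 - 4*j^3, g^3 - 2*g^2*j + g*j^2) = g^2 - 2*g*j + j^2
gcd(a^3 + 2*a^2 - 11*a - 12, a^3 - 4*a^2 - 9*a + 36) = a - 3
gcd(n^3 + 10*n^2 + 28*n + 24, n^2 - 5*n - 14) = n + 2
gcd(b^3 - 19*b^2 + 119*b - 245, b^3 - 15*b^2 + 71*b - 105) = b^2 - 12*b + 35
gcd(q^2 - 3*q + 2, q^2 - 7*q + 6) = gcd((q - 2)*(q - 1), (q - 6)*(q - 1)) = q - 1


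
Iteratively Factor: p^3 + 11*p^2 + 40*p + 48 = (p + 3)*(p^2 + 8*p + 16) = (p + 3)*(p + 4)*(p + 4)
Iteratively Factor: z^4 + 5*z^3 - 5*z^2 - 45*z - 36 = (z + 4)*(z^3 + z^2 - 9*z - 9) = (z + 1)*(z + 4)*(z^2 - 9) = (z + 1)*(z + 3)*(z + 4)*(z - 3)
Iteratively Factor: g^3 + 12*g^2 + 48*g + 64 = (g + 4)*(g^2 + 8*g + 16) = (g + 4)^2*(g + 4)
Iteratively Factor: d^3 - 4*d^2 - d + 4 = (d + 1)*(d^2 - 5*d + 4) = (d - 1)*(d + 1)*(d - 4)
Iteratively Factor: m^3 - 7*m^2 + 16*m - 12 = (m - 3)*(m^2 - 4*m + 4) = (m - 3)*(m - 2)*(m - 2)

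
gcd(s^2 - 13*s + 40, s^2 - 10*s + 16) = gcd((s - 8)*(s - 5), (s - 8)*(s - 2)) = s - 8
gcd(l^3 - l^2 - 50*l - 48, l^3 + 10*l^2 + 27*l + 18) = l^2 + 7*l + 6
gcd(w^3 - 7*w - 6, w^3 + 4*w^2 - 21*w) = w - 3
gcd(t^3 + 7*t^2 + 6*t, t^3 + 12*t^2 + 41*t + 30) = t^2 + 7*t + 6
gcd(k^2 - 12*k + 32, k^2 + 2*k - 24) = k - 4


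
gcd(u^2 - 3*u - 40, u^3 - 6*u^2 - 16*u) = u - 8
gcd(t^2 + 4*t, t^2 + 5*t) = t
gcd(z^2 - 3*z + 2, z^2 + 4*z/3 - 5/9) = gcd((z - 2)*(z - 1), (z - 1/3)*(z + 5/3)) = 1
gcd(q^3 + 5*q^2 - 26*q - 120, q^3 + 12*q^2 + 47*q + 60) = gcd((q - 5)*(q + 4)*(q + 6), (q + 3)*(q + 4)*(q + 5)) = q + 4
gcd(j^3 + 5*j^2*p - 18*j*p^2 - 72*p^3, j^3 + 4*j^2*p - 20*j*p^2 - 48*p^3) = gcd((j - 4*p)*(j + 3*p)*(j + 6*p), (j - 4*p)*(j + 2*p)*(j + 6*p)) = -j^2 - 2*j*p + 24*p^2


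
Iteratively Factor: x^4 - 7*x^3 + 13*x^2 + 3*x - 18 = (x - 3)*(x^3 - 4*x^2 + x + 6) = (x - 3)^2*(x^2 - x - 2) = (x - 3)^2*(x - 2)*(x + 1)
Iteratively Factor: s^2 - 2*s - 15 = (s - 5)*(s + 3)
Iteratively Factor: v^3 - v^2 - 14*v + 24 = (v + 4)*(v^2 - 5*v + 6) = (v - 2)*(v + 4)*(v - 3)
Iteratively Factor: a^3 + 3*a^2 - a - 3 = (a + 1)*(a^2 + 2*a - 3) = (a + 1)*(a + 3)*(a - 1)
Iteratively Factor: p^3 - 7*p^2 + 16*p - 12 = (p - 2)*(p^2 - 5*p + 6) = (p - 3)*(p - 2)*(p - 2)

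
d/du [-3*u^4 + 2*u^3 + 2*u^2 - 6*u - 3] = -12*u^3 + 6*u^2 + 4*u - 6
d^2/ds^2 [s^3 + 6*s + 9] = 6*s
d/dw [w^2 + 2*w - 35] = 2*w + 2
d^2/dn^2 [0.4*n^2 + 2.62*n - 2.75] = 0.800000000000000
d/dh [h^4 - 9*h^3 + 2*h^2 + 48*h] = 4*h^3 - 27*h^2 + 4*h + 48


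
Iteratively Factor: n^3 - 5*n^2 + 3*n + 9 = (n - 3)*(n^2 - 2*n - 3) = (n - 3)*(n + 1)*(n - 3)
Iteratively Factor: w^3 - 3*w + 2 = (w + 2)*(w^2 - 2*w + 1) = (w - 1)*(w + 2)*(w - 1)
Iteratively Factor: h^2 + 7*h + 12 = (h + 3)*(h + 4)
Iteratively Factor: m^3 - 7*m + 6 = (m - 1)*(m^2 + m - 6) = (m - 1)*(m + 3)*(m - 2)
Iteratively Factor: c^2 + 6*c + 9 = (c + 3)*(c + 3)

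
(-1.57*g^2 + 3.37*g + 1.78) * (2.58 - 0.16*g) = 0.2512*g^3 - 4.5898*g^2 + 8.4098*g + 4.5924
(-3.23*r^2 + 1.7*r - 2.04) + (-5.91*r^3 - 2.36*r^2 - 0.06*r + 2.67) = -5.91*r^3 - 5.59*r^2 + 1.64*r + 0.63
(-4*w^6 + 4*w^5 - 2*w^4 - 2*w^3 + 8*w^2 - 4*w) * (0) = 0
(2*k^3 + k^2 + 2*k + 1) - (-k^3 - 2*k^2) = 3*k^3 + 3*k^2 + 2*k + 1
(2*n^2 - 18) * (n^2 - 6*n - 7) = 2*n^4 - 12*n^3 - 32*n^2 + 108*n + 126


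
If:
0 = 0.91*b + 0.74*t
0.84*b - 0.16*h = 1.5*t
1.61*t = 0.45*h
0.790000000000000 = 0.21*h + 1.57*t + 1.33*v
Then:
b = 0.00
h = 0.00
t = 0.00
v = 0.59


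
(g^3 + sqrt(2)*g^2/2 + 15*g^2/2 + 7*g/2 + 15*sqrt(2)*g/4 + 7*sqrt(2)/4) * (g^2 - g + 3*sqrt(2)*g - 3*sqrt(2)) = g^5 + 7*sqrt(2)*g^4/2 + 13*g^4/2 - g^3 + 91*sqrt(2)*g^3/4 - 14*sqrt(2)*g^2 + 16*g^2 - 49*sqrt(2)*g/4 - 12*g - 21/2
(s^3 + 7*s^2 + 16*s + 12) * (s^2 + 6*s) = s^5 + 13*s^4 + 58*s^3 + 108*s^2 + 72*s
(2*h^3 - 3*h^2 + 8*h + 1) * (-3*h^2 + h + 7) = -6*h^5 + 11*h^4 - 13*h^3 - 16*h^2 + 57*h + 7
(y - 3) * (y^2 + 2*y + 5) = y^3 - y^2 - y - 15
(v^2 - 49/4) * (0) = 0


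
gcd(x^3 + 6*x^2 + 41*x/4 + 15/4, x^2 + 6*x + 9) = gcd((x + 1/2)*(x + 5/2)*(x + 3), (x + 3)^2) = x + 3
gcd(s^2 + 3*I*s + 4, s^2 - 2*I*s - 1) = s - I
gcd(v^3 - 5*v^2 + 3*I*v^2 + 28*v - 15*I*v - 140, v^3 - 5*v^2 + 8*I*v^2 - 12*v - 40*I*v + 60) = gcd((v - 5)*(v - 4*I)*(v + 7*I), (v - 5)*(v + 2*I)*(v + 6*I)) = v - 5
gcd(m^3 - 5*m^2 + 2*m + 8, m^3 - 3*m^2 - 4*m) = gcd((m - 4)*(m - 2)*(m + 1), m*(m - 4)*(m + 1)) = m^2 - 3*m - 4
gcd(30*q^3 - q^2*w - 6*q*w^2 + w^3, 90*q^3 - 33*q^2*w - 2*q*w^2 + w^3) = 15*q^2 - 8*q*w + w^2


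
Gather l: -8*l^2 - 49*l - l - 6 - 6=-8*l^2 - 50*l - 12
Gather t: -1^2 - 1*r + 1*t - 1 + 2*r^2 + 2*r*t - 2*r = 2*r^2 - 3*r + t*(2*r + 1) - 2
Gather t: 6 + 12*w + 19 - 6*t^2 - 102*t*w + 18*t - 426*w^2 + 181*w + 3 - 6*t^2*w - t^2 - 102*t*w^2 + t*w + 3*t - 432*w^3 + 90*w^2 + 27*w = t^2*(-6*w - 7) + t*(-102*w^2 - 101*w + 21) - 432*w^3 - 336*w^2 + 220*w + 28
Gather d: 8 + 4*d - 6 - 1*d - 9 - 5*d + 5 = -2*d - 2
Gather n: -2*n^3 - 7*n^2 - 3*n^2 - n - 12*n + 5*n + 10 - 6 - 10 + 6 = -2*n^3 - 10*n^2 - 8*n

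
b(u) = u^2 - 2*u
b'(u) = 2*u - 2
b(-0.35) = 0.82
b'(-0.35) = -2.70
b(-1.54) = 5.45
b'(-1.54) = -5.08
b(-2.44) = 10.83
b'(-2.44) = -6.88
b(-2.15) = 8.92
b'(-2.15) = -6.30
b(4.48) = 11.11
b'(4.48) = 6.96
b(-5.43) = 40.34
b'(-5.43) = -12.86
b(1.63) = -0.60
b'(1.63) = 1.26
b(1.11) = -0.99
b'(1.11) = 0.22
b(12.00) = 120.00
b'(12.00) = 22.00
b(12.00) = 120.00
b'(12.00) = 22.00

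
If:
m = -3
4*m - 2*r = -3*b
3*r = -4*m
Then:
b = 20/3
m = -3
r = 4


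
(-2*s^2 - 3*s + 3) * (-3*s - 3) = 6*s^3 + 15*s^2 - 9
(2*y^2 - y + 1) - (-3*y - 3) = 2*y^2 + 2*y + 4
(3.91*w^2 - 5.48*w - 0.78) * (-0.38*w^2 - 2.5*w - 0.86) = -1.4858*w^4 - 7.6926*w^3 + 10.6338*w^2 + 6.6628*w + 0.6708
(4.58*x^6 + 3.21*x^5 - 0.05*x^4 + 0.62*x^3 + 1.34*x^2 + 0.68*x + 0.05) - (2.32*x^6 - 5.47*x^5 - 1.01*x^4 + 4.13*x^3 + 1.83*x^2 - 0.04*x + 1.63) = 2.26*x^6 + 8.68*x^5 + 0.96*x^4 - 3.51*x^3 - 0.49*x^2 + 0.72*x - 1.58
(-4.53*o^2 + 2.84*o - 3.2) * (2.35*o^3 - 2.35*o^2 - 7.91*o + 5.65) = -10.6455*o^5 + 17.3195*o^4 + 21.6383*o^3 - 40.5389*o^2 + 41.358*o - 18.08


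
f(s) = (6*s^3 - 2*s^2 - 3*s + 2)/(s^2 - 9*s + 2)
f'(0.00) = 3.00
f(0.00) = 1.00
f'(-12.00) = 4.95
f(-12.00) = -41.80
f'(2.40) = -5.13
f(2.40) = -4.78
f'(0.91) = -1.01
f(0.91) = -0.40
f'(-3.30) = 2.90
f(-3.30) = -5.29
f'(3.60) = -10.93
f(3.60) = -14.06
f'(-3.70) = 3.10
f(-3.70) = -6.50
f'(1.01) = -1.28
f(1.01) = -0.51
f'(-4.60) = 3.47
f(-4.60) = -9.46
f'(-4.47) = 3.42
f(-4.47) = -9.01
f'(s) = (9 - 2*s)*(6*s^3 - 2*s^2 - 3*s + 2)/(s^2 - 9*s + 2)^2 + (18*s^2 - 4*s - 3)/(s^2 - 9*s + 2) = 3*(2*s^4 - 36*s^3 + 19*s^2 - 4*s + 4)/(s^4 - 18*s^3 + 85*s^2 - 36*s + 4)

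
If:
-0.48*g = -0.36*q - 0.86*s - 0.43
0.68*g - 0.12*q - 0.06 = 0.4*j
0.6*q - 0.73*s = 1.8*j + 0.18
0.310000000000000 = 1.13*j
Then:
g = 0.34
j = 0.27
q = 0.49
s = -0.52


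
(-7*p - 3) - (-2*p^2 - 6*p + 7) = 2*p^2 - p - 10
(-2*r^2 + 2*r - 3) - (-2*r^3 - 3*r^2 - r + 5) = 2*r^3 + r^2 + 3*r - 8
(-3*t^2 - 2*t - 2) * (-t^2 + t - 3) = 3*t^4 - t^3 + 9*t^2 + 4*t + 6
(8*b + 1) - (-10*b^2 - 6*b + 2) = 10*b^2 + 14*b - 1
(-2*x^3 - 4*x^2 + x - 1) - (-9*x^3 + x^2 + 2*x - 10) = 7*x^3 - 5*x^2 - x + 9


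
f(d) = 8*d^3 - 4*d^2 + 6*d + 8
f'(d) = 24*d^2 - 8*d + 6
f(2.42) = 112.47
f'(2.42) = 127.19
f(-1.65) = -48.73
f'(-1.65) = 84.54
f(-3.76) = -496.37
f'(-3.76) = 375.38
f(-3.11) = -289.99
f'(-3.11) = 263.01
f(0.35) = 9.95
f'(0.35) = 6.14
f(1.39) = 30.10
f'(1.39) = 41.25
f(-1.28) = -23.01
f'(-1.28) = 55.56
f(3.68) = 374.60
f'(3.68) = 301.58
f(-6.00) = -1900.00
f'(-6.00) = 918.00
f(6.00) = 1628.00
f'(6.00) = 822.00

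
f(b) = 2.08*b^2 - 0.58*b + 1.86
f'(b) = 4.16*b - 0.58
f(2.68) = 15.24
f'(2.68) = 10.57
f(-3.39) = 27.73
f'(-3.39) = -14.68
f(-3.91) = 35.93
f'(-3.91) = -16.85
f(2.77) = 16.21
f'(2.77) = 10.94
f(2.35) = 11.98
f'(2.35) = 9.20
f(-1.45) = 7.07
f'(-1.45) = -6.61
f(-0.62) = 3.02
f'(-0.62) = -3.16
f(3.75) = 28.94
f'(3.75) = 15.02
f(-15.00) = 478.56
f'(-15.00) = -62.98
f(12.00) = 294.42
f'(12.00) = 49.34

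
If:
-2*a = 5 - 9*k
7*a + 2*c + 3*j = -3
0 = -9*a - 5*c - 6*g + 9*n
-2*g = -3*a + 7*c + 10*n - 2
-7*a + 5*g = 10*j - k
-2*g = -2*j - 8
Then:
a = -3775/3127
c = -18437/3127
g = 91442/9381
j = 53918/9381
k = 2695/9381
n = 18908/9381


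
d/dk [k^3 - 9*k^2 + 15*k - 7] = 3*k^2 - 18*k + 15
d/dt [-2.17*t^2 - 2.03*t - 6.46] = -4.34*t - 2.03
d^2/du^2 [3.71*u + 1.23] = 0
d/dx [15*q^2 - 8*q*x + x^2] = -8*q + 2*x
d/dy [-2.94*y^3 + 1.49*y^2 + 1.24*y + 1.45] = -8.82*y^2 + 2.98*y + 1.24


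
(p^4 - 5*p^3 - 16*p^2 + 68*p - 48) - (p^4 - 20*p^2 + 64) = -5*p^3 + 4*p^2 + 68*p - 112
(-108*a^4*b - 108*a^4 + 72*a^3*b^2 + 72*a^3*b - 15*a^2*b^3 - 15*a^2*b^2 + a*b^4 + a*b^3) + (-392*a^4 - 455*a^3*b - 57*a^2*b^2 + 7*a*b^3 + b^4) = -108*a^4*b - 500*a^4 + 72*a^3*b^2 - 383*a^3*b - 15*a^2*b^3 - 72*a^2*b^2 + a*b^4 + 8*a*b^3 + b^4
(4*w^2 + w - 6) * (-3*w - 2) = -12*w^3 - 11*w^2 + 16*w + 12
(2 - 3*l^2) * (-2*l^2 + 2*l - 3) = 6*l^4 - 6*l^3 + 5*l^2 + 4*l - 6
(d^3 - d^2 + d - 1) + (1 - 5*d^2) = d^3 - 6*d^2 + d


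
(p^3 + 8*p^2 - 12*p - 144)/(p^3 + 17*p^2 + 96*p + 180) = (p - 4)/(p + 5)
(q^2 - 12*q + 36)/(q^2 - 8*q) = (q^2 - 12*q + 36)/(q*(q - 8))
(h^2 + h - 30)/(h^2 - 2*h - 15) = (h + 6)/(h + 3)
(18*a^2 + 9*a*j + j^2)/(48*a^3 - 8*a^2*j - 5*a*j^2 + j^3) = (6*a + j)/(16*a^2 - 8*a*j + j^2)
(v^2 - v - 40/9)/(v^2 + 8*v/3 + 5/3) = (v - 8/3)/(v + 1)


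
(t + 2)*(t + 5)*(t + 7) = t^3 + 14*t^2 + 59*t + 70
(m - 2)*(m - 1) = m^2 - 3*m + 2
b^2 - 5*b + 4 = (b - 4)*(b - 1)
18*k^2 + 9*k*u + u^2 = (3*k + u)*(6*k + u)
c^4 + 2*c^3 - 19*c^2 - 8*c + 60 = (c - 3)*(c - 2)*(c + 2)*(c + 5)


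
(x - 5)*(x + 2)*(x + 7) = x^3 + 4*x^2 - 31*x - 70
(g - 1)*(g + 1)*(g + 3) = g^3 + 3*g^2 - g - 3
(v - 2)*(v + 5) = v^2 + 3*v - 10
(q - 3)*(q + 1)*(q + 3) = q^3 + q^2 - 9*q - 9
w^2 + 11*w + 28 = (w + 4)*(w + 7)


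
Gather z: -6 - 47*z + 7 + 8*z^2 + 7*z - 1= 8*z^2 - 40*z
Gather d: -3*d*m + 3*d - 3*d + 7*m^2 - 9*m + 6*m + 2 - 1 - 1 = -3*d*m + 7*m^2 - 3*m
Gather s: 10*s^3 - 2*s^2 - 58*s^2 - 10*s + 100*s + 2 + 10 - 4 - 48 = 10*s^3 - 60*s^2 + 90*s - 40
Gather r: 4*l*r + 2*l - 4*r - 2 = 2*l + r*(4*l - 4) - 2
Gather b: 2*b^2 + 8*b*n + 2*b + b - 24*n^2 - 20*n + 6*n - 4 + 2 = 2*b^2 + b*(8*n + 3) - 24*n^2 - 14*n - 2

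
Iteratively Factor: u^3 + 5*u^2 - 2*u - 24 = (u + 4)*(u^2 + u - 6) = (u - 2)*(u + 4)*(u + 3)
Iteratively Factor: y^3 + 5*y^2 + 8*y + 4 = (y + 2)*(y^2 + 3*y + 2) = (y + 2)^2*(y + 1)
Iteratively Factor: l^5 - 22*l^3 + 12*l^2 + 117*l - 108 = (l - 3)*(l^4 + 3*l^3 - 13*l^2 - 27*l + 36) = (l - 3)^2*(l^3 + 6*l^2 + 5*l - 12) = (l - 3)^2*(l - 1)*(l^2 + 7*l + 12) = (l - 3)^2*(l - 1)*(l + 4)*(l + 3)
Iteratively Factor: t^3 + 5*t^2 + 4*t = (t)*(t^2 + 5*t + 4) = t*(t + 4)*(t + 1)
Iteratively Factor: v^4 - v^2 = (v + 1)*(v^3 - v^2) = (v - 1)*(v + 1)*(v^2) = v*(v - 1)*(v + 1)*(v)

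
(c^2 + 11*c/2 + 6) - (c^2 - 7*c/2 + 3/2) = 9*c + 9/2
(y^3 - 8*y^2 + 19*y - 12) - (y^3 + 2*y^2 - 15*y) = -10*y^2 + 34*y - 12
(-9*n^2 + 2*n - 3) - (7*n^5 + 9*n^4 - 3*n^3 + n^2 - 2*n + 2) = -7*n^5 - 9*n^4 + 3*n^3 - 10*n^2 + 4*n - 5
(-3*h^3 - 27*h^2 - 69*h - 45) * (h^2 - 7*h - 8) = -3*h^5 - 6*h^4 + 144*h^3 + 654*h^2 + 867*h + 360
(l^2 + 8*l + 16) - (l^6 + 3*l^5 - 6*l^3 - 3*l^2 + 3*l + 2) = -l^6 - 3*l^5 + 6*l^3 + 4*l^2 + 5*l + 14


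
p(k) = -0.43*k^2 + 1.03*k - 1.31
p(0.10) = -1.21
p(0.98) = -0.71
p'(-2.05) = 2.79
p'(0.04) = 1.00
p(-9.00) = -45.41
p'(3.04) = -1.58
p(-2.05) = -5.23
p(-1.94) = -4.93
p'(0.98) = 0.19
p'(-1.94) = 2.70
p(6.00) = -10.61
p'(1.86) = -0.57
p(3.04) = -2.15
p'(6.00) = -4.13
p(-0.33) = -1.70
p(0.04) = -1.27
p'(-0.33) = 1.31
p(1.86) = -0.88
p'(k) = 1.03 - 0.86*k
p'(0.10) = 0.94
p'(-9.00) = 8.77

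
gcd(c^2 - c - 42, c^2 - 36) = c + 6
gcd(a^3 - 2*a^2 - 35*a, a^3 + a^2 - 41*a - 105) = a^2 - 2*a - 35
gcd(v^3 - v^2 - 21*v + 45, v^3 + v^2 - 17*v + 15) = v^2 + 2*v - 15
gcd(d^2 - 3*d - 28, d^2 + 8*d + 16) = d + 4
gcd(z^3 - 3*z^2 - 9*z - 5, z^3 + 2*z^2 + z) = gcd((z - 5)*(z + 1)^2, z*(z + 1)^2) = z^2 + 2*z + 1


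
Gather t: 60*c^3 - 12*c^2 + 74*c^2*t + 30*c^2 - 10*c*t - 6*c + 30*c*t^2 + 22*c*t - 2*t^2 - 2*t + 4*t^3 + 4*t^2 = 60*c^3 + 18*c^2 - 6*c + 4*t^3 + t^2*(30*c + 2) + t*(74*c^2 + 12*c - 2)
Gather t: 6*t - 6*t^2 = -6*t^2 + 6*t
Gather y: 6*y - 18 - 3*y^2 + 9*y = -3*y^2 + 15*y - 18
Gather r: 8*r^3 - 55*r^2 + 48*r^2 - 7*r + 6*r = 8*r^3 - 7*r^2 - r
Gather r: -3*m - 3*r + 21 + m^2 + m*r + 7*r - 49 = m^2 - 3*m + r*(m + 4) - 28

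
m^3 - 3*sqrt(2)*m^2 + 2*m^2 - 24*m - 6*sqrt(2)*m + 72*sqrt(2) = (m - 4)*(m + 6)*(m - 3*sqrt(2))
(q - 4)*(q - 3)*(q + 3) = q^3 - 4*q^2 - 9*q + 36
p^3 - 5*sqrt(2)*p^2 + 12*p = p*(p - 3*sqrt(2))*(p - 2*sqrt(2))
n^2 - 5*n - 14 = (n - 7)*(n + 2)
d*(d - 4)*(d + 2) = d^3 - 2*d^2 - 8*d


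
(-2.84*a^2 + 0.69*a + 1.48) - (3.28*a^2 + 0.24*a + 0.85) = -6.12*a^2 + 0.45*a + 0.63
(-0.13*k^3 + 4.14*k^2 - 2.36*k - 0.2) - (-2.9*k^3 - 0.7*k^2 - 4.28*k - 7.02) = 2.77*k^3 + 4.84*k^2 + 1.92*k + 6.82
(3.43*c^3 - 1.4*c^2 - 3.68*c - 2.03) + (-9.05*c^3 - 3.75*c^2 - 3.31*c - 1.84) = -5.62*c^3 - 5.15*c^2 - 6.99*c - 3.87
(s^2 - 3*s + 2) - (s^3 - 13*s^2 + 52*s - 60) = -s^3 + 14*s^2 - 55*s + 62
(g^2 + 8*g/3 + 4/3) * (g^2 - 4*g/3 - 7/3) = g^4 + 4*g^3/3 - 41*g^2/9 - 8*g - 28/9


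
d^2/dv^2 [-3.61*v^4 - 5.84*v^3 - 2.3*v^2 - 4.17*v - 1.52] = -43.32*v^2 - 35.04*v - 4.6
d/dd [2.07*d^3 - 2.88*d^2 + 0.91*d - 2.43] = 6.21*d^2 - 5.76*d + 0.91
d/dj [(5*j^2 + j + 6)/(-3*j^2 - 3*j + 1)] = (-12*j^2 + 46*j + 19)/(9*j^4 + 18*j^3 + 3*j^2 - 6*j + 1)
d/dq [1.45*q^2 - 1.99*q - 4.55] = 2.9*q - 1.99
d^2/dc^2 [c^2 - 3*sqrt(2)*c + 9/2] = 2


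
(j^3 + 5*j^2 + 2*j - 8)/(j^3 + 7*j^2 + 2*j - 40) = (j^2 + j - 2)/(j^2 + 3*j - 10)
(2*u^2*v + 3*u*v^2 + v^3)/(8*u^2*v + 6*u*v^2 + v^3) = (u + v)/(4*u + v)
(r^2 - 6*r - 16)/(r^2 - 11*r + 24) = (r + 2)/(r - 3)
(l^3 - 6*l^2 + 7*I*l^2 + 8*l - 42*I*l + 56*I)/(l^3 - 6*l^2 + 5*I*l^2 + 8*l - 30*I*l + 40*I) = (l + 7*I)/(l + 5*I)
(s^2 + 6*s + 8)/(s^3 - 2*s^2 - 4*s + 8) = (s + 4)/(s^2 - 4*s + 4)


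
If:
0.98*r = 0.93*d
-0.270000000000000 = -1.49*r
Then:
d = 0.19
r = 0.18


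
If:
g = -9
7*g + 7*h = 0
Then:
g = -9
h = 9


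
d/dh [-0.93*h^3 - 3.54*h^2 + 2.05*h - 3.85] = -2.79*h^2 - 7.08*h + 2.05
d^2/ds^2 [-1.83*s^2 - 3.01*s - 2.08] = -3.66000000000000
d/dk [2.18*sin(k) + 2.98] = 2.18*cos(k)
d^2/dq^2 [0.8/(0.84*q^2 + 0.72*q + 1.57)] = (-1.12896*q^2 - 0.96768*q + 0.8*(1.68*q + 0.72)*(3.36*q + 1.44) - 2.11008)/(0.84*q^2 + 0.72*q + 1.57)^3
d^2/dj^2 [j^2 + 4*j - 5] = 2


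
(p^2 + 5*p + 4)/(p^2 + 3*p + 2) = (p + 4)/(p + 2)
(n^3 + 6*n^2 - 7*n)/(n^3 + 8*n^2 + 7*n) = (n - 1)/(n + 1)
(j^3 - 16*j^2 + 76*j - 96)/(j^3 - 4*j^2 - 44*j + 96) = (j - 6)/(j + 6)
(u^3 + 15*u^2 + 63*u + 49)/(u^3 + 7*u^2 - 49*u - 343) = (u + 1)/(u - 7)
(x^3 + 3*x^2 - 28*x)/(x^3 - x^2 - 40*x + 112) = x/(x - 4)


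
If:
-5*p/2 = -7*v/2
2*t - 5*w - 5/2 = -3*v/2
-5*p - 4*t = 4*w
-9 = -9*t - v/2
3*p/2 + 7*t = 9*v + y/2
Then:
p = -1134/1775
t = 364/355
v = -162/355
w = -161/710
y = 36658/1775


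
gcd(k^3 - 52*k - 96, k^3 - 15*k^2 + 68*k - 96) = k - 8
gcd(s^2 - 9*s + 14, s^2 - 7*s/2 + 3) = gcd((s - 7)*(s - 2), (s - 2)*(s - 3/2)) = s - 2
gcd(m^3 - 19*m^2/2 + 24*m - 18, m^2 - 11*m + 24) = 1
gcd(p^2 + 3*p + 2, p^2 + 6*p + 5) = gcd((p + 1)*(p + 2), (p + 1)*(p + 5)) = p + 1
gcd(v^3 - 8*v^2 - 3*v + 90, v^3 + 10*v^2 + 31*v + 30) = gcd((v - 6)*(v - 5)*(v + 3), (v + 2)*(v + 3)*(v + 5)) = v + 3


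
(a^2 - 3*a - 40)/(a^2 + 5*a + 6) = (a^2 - 3*a - 40)/(a^2 + 5*a + 6)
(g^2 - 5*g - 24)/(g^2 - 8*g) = (g + 3)/g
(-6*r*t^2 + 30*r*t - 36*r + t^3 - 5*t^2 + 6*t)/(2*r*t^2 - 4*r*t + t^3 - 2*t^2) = (-6*r*t + 18*r + t^2 - 3*t)/(t*(2*r + t))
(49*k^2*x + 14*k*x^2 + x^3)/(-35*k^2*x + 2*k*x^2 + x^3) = (7*k + x)/(-5*k + x)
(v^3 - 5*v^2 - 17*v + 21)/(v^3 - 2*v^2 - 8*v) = (-v^3 + 5*v^2 + 17*v - 21)/(v*(-v^2 + 2*v + 8))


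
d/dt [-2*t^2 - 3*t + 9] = -4*t - 3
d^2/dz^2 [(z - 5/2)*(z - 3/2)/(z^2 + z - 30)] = 5*(-4*z^3 + 81*z^2 - 279*z + 717)/(2*(z^6 + 3*z^5 - 87*z^4 - 179*z^3 + 2610*z^2 + 2700*z - 27000))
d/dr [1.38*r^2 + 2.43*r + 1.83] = 2.76*r + 2.43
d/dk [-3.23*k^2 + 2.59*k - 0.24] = 2.59 - 6.46*k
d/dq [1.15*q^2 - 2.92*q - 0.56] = 2.3*q - 2.92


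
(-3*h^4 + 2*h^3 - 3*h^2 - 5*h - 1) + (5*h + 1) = -3*h^4 + 2*h^3 - 3*h^2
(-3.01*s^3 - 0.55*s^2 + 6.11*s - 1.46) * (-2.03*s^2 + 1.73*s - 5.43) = 6.1103*s^5 - 4.0908*s^4 + 2.9895*s^3 + 16.5206*s^2 - 35.7031*s + 7.9278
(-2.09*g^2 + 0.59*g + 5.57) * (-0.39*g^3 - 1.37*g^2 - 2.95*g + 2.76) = 0.8151*g^5 + 2.6332*g^4 + 3.1849*g^3 - 15.1398*g^2 - 14.8031*g + 15.3732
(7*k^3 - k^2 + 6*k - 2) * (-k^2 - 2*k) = -7*k^5 - 13*k^4 - 4*k^3 - 10*k^2 + 4*k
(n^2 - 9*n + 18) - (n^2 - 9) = 27 - 9*n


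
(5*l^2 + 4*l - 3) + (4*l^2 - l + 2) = 9*l^2 + 3*l - 1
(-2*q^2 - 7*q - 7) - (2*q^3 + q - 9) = -2*q^3 - 2*q^2 - 8*q + 2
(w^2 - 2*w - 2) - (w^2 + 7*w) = -9*w - 2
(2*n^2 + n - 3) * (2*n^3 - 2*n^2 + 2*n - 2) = 4*n^5 - 2*n^4 - 4*n^3 + 4*n^2 - 8*n + 6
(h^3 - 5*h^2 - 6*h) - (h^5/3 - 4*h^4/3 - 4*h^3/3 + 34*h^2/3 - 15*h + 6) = -h^5/3 + 4*h^4/3 + 7*h^3/3 - 49*h^2/3 + 9*h - 6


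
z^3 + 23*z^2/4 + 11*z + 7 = (z + 7/4)*(z + 2)^2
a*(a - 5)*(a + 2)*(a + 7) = a^4 + 4*a^3 - 31*a^2 - 70*a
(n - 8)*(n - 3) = n^2 - 11*n + 24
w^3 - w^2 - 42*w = w*(w - 7)*(w + 6)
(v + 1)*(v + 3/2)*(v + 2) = v^3 + 9*v^2/2 + 13*v/2 + 3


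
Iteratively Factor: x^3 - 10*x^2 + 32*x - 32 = (x - 4)*(x^2 - 6*x + 8) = (x - 4)^2*(x - 2)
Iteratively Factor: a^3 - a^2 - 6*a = (a - 3)*(a^2 + 2*a) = (a - 3)*(a + 2)*(a)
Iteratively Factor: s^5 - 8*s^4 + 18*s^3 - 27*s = (s)*(s^4 - 8*s^3 + 18*s^2 - 27) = s*(s - 3)*(s^3 - 5*s^2 + 3*s + 9) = s*(s - 3)^2*(s^2 - 2*s - 3) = s*(s - 3)^2*(s + 1)*(s - 3)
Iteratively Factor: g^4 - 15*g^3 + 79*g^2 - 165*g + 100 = (g - 5)*(g^3 - 10*g^2 + 29*g - 20) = (g - 5)^2*(g^2 - 5*g + 4) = (g - 5)^2*(g - 4)*(g - 1)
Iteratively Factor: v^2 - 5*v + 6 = (v - 2)*(v - 3)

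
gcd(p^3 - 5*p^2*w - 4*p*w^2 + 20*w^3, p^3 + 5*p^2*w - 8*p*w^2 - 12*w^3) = p - 2*w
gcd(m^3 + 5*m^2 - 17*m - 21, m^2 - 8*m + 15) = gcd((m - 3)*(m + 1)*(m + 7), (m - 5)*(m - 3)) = m - 3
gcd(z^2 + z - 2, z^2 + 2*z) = z + 2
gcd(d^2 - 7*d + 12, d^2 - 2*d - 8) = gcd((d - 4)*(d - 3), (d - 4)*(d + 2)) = d - 4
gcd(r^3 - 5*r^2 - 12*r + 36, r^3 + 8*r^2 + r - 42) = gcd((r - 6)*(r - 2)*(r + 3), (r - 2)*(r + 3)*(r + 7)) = r^2 + r - 6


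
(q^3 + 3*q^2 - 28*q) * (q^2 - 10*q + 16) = q^5 - 7*q^4 - 42*q^3 + 328*q^2 - 448*q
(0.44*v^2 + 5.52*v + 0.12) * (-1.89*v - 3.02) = -0.8316*v^3 - 11.7616*v^2 - 16.8972*v - 0.3624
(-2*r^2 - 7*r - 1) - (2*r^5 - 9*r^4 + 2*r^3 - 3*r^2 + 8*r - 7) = -2*r^5 + 9*r^4 - 2*r^3 + r^2 - 15*r + 6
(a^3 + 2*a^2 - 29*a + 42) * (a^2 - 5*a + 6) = a^5 - 3*a^4 - 33*a^3 + 199*a^2 - 384*a + 252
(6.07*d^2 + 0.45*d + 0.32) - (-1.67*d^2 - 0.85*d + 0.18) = 7.74*d^2 + 1.3*d + 0.14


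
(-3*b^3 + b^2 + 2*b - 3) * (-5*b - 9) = 15*b^4 + 22*b^3 - 19*b^2 - 3*b + 27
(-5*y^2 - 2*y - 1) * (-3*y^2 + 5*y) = 15*y^4 - 19*y^3 - 7*y^2 - 5*y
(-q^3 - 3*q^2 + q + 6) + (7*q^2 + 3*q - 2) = -q^3 + 4*q^2 + 4*q + 4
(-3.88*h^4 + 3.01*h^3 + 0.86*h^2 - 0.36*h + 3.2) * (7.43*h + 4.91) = -28.8284*h^5 + 3.3135*h^4 + 21.1689*h^3 + 1.5478*h^2 + 22.0084*h + 15.712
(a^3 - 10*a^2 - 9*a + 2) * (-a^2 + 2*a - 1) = -a^5 + 12*a^4 - 12*a^3 - 10*a^2 + 13*a - 2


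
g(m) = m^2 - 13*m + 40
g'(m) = 2*m - 13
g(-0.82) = 51.33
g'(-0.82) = -14.64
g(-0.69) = 49.45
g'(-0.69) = -14.38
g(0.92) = 28.89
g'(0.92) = -11.16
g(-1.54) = 62.39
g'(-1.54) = -16.08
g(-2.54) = 79.47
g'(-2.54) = -18.08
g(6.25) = -2.19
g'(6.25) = -0.50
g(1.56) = 22.15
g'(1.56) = -9.88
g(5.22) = -0.61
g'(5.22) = -2.56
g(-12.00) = 340.00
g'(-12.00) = -37.00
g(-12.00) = 340.00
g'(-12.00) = -37.00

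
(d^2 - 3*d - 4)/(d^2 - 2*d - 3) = (d - 4)/(d - 3)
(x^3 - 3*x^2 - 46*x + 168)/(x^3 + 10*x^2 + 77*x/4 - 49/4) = 4*(x^2 - 10*x + 24)/(4*x^2 + 12*x - 7)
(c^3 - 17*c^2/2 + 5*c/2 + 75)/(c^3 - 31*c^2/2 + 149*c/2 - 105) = (2*c^2 - 5*c - 25)/(2*c^2 - 19*c + 35)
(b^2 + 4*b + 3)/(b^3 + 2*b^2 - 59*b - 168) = (b + 1)/(b^2 - b - 56)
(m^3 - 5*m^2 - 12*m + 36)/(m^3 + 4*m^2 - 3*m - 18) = (m - 6)/(m + 3)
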